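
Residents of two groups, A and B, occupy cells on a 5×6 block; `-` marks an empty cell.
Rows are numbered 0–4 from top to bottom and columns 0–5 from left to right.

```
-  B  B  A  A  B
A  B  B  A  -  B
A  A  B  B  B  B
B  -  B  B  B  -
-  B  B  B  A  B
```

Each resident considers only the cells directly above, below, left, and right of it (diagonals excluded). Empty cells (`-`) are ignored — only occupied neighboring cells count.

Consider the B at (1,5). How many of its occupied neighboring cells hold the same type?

2

Occupied neighbors of (1,5): (0,5)=B, (2,5)=B.
Same type (B): 2 of 2.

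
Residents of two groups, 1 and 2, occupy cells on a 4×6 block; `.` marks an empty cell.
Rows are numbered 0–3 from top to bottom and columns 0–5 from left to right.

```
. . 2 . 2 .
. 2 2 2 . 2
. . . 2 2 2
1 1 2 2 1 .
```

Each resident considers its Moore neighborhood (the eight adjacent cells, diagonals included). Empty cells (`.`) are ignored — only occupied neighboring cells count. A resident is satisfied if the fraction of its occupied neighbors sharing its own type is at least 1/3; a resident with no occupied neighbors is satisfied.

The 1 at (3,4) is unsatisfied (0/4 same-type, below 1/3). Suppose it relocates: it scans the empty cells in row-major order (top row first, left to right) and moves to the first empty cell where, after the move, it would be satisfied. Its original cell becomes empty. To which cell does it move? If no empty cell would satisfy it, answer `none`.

Vacating (3,4). Empty cells in order:
  (0,0): 0/1 same-type → still unsatisfied.
  (0,1): 0/3 same-type → still unsatisfied.
  (0,3): 0/4 same-type → still unsatisfied.
  (0,5): 0/2 same-type → still unsatisfied.
  (1,0): 0/1 same-type → still unsatisfied.
  (1,4): 0/6 same-type → still unsatisfied.
  (2,0): 2/3 same-type → satisfied — stop here.

(2,0)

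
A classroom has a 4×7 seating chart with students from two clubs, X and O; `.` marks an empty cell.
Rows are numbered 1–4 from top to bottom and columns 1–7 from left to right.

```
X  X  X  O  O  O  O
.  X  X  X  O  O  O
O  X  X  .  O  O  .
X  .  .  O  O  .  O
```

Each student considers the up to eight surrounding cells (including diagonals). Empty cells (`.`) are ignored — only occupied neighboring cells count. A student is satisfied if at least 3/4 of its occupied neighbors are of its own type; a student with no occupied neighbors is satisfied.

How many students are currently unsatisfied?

5

(1,1)X 2/2 satisfied
(1,2)X 4/4 satisfied
(1,3)X 4/5 satisfied
(1,4)O 2/5 not
(1,5)O 4/5 satisfied
(1,6)O 5/5 satisfied
(1,7)O 3/3 satisfied
(2,2)X 6/7 satisfied
(2,3)X 6/7 satisfied
(2,4)X 3/7 not
(2,5)O 6/7 satisfied
(2,6)O 7/7 satisfied
(2,7)O 4/4 satisfied
(3,1)O 0/3 not
(3,2)X 4/5 satisfied
(3,3)X 4/5 satisfied
(3,5)O 5/6 satisfied
(3,6)O 6/6 satisfied
(4,1)X 1/2 not
(4,4)O 2/3 not
(4,5)O 3/3 satisfied
(4,7)O 1/1 satisfied
Unsatisfied: (1,4), (2,4), (3,1), (4,1), (4,4) — 5 in total.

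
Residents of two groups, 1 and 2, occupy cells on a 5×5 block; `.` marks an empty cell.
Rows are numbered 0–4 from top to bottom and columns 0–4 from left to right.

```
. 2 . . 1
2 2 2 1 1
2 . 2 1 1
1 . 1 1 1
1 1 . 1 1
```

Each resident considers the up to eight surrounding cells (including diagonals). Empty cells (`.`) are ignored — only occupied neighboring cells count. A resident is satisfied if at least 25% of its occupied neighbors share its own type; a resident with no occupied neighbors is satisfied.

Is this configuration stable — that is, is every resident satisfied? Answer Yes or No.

Row 0: (0,1)2 3/3 satisfied · (0,4)1 2/2 satisfied
Row 1: (1,0)2 3/3 satisfied · (1,1)2 5/5 satisfied · (1,2)2 3/5 satisfied · (1,3)1 4/6 satisfied · (1,4)1 4/4 satisfied
Row 2: (2,0)2 2/3 satisfied · (2,2)2 2/6 satisfied · (2,3)1 6/8 satisfied · (2,4)1 5/5 satisfied
Row 3: (3,0)1 2/3 satisfied · (3,2)1 4/5 satisfied · (3,3)1 6/7 satisfied · (3,4)1 5/5 satisfied
Row 4: (4,0)1 2/2 satisfied · (4,1)1 3/3 satisfied · (4,3)1 4/4 satisfied · (4,4)1 3/3 satisfied
All meet the threshold, so the configuration is stable.

Yes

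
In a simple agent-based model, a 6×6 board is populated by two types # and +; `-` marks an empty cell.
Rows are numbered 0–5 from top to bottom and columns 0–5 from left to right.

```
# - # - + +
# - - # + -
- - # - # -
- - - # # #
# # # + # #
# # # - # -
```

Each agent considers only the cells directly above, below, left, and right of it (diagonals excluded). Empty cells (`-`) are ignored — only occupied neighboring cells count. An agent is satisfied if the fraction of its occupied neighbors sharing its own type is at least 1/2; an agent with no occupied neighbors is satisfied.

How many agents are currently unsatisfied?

(0,0)# 1/1 ✓
(0,2)# 0/0 ✓
(0,4)+ 2/2 ✓
(0,5)+ 1/1 ✓
(1,0)# 1/1 ✓
(1,3)# 0/1 ✗
(1,4)+ 1/3 ✗
(2,2)# 0/0 ✓
(2,4)# 1/2 ✓
(3,3)# 1/2 ✓
(3,4)# 4/4 ✓
(3,5)# 2/2 ✓
(4,0)# 2/2 ✓
(4,1)# 3/3 ✓
(4,2)# 2/3 ✓
(4,3)+ 0/3 ✗
(4,4)# 3/4 ✓
(4,5)# 2/2 ✓
(5,0)# 2/2 ✓
(5,1)# 3/3 ✓
(5,2)# 2/2 ✓
(5,4)# 1/1 ✓
Unsatisfied: (1,3), (1,4), (4,3) — 3 in total.

3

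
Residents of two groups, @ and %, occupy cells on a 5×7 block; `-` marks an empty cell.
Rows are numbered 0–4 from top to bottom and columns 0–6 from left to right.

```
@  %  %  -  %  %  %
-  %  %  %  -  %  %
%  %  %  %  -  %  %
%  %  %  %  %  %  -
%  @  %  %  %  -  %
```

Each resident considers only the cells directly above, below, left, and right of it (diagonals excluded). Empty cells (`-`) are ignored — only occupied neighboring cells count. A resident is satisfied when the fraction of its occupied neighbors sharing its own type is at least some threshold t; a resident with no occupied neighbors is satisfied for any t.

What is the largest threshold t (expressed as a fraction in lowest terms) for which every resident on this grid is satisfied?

0/1

(0,0)@ 0/1
(0,1)% 2/3
(0,2)% 2/2
(0,4)% 1/1
(0,5)% 3/3
(0,6)% 2/2
(1,1)% 3/3
(1,2)% 4/4
(1,3)% 2/2
(1,5)% 3/3
(1,6)% 3/3
(2,0)% 2/2
(2,1)% 4/4
(2,2)% 4/4
(2,3)% 3/3
(2,5)% 3/3
(2,6)% 2/2
(3,0)% 3/3
(3,1)% 3/4
(3,2)% 4/4
(3,3)% 4/4
(3,4)% 3/3
(3,5)% 2/2
(4,0)% 1/2
(4,1)@ 0/3
(4,2)% 2/3
(4,3)% 3/3
(4,4)% 2/2
(4,6)% — no occupied neighbors
The smallest same-type fraction is 0/1 at (0,0), which reduces to 0/1. Any threshold above that leaves this resident unsatisfied.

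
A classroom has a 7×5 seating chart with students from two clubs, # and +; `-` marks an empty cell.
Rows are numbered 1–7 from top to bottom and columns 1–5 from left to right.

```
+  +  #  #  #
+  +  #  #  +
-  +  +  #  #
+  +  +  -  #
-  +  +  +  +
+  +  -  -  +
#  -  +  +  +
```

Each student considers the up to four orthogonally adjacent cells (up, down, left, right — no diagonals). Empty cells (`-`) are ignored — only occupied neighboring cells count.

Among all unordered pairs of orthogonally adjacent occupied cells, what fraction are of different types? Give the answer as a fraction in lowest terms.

Scan each occupied cell's neighbors to the right and below so each pair is counted once.
Row 1: +(1,1)–+(1,2)= +(1,1)–+(2,1)= +(1,2)–#(1,3)≠ +(1,2)–+(2,2)= #(1,3)–#(1,4)= #(1,3)–#(2,3)= #(1,4)–#(1,5)= #(1,4)–#(2,4)= #(1,5)–+(2,5)≠  → 2/9 unlike.
Row 2: +(2,1)–+(2,2)= +(2,2)–#(2,3)≠ +(2,2)–+(3,2)= #(2,3)–#(2,4)= #(2,3)–+(3,3)≠ #(2,4)–+(2,5)≠ #(2,4)–#(3,4)= +(2,5)–#(3,5)≠  → 4/8 unlike.
Row 3: +(3,2)–+(3,3)= +(3,2)–+(4,2)= +(3,3)–#(3,4)≠ +(3,3)–+(4,3)= #(3,4)–#(3,5)= #(3,5)–#(4,5)=  → 1/6 unlike.
Row 4: +(4,1)–+(4,2)= +(4,2)–+(4,3)= +(4,2)–+(5,2)= +(4,3)–+(5,3)= #(4,5)–+(5,5)≠  → 1/5 unlike.
Row 5: +(5,2)–+(5,3)= +(5,2)–+(6,2)= +(5,3)–+(5,4)= +(5,4)–+(5,5)= +(5,5)–+(6,5)=  → 0/5 unlike.
Row 6: +(6,1)–+(6,2)= +(6,1)–#(7,1)≠ +(6,5)–+(7,5)=  → 1/3 unlike.
Row 7: +(7,3)–+(7,4)= +(7,4)–+(7,5)=  → 0/2 unlike.
Total adjacent occupied pairs: 38; unlike-type pairs: 9.
9/38 is already in lowest terms.

9/38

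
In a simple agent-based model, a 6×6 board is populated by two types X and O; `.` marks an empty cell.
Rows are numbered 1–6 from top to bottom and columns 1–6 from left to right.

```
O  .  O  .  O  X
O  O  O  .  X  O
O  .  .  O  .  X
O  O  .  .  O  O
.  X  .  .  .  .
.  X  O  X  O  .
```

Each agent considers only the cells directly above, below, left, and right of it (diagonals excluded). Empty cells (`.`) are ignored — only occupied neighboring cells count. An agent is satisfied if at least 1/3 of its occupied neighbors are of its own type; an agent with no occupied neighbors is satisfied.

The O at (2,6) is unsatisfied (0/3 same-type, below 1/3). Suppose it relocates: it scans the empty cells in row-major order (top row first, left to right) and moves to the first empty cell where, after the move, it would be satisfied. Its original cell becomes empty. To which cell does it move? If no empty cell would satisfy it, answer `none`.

Vacating (2,6). Empty cells in order:
  (1,2): 3/3 same-type → satisfied — stop here.

(1,2)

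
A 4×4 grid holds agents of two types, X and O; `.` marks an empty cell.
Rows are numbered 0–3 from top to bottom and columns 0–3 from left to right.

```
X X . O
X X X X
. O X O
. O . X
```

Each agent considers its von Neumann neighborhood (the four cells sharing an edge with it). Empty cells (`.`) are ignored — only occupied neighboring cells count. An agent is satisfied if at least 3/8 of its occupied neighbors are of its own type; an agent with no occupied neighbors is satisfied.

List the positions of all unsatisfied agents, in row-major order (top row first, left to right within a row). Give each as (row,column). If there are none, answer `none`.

(0,3), (1,3), (2,1), (2,2), (2,3), (3,3)

Row 0: (0,0)X 2/2 ✓ · (0,1)X 2/2 ✓ · (0,3)O 0/1 ✗
Row 1: (1,0)X 2/2 ✓ · (1,1)X 3/4 ✓ · (1,2)X 3/3 ✓ · (1,3)X 1/3 ✗
Row 2: (2,1)O 1/3 ✗ · (2,2)X 1/3 ✗ · (2,3)O 0/3 ✗
Row 3: (3,1)O 1/1 ✓ · (3,3)X 0/1 ✗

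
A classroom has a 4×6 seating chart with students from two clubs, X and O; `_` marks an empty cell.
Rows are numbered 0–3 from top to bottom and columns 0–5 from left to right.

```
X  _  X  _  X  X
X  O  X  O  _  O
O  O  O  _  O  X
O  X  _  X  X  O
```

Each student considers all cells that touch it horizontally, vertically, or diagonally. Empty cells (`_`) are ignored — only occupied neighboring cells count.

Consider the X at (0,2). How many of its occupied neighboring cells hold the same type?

Occupied neighbors of (0,2): (1,1)=O, (1,2)=X, (1,3)=O.
Same type (X): 1 of 3.

1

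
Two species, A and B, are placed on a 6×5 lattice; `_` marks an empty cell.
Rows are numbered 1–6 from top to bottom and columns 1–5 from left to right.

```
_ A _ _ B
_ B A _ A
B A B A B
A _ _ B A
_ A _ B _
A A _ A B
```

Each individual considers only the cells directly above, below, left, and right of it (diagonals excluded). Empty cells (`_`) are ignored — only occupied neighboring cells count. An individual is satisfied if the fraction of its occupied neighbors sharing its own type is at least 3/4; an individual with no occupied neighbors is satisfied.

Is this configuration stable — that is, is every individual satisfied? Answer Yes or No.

No

(1,2)A 0/1 unhappy
(1,5)B 0/1 unhappy
(2,2)B 0/3 unhappy
(2,3)A 0/2 unhappy
(2,5)A 0/2 unhappy
(3,1)B 0/2 unhappy
(3,2)A 0/3 unhappy
(3,3)B 0/3 unhappy
(3,4)A 0/3 unhappy
(3,5)B 0/3 unhappy
(4,1)A 0/1 unhappy
(4,4)B 1/3 unhappy
(4,5)A 0/2 unhappy
(5,2)A 1/1 ok
(5,4)B 1/2 unhappy
(6,1)A 1/1 ok
(6,2)A 2/2 ok
(6,4)A 0/2 unhappy
(6,5)B 0/1 unhappy
For instance (1,2) has only 0/1 same-type neighbors, below 3/4.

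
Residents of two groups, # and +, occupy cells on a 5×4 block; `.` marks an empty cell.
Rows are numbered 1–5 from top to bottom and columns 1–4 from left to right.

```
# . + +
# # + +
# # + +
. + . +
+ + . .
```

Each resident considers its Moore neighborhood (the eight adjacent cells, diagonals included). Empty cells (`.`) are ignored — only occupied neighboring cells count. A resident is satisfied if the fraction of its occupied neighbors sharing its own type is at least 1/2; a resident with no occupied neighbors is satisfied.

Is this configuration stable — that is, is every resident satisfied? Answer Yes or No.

Yes

(1,1)# 2/2 satisfied
(1,3)+ 3/4 satisfied
(1,4)+ 3/3 satisfied
(2,1)# 4/4 satisfied
(2,2)# 4/7 satisfied
(2,3)+ 5/7 satisfied
(2,4)+ 5/5 satisfied
(3,1)# 3/4 satisfied
(3,2)# 3/6 satisfied
(3,3)+ 5/7 satisfied
(3,4)+ 4/4 satisfied
(4,2)+ 3/5 satisfied
(4,4)+ 2/2 satisfied
(5,1)+ 2/2 satisfied
(5,2)+ 2/2 satisfied
All meet the threshold, so the configuration is stable.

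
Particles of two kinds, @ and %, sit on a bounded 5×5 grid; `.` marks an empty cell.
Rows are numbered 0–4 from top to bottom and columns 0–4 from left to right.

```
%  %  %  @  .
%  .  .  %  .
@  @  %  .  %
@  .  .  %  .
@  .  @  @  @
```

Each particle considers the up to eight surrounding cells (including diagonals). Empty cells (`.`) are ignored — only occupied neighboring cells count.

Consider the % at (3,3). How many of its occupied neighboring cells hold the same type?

Occupied neighbors of (3,3): (2,2)=%, (2,4)=%, (4,2)=@, (4,3)=@, (4,4)=@.
Same type (%): 2 of 5.

2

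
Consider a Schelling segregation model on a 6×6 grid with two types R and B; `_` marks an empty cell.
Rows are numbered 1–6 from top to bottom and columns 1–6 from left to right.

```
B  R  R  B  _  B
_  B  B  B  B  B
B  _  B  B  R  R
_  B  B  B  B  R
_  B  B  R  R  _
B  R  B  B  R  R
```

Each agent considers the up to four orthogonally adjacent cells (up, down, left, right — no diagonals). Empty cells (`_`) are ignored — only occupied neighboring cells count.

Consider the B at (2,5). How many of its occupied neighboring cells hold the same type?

Occupied neighbors of (2,5): (3,5)=R, (2,4)=B, (2,6)=B.
Same type (B): 2 of 3.

2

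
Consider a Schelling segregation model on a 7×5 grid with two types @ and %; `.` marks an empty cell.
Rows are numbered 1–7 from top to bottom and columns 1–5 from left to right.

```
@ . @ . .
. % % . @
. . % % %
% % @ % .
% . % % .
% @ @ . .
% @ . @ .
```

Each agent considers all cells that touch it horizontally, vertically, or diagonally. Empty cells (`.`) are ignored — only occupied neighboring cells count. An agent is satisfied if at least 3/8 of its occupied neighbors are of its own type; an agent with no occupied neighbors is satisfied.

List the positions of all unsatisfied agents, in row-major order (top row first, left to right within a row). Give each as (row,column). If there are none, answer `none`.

Row 1: (1,1)@ 0/1 not · (1,3)@ 0/2 not
Row 2: (2,2)% 2/4 satisfied · (2,3)% 3/4 satisfied · (2,5)@ 0/2 not
Row 3: (3,3)% 5/6 satisfied · (3,4)% 4/6 satisfied · (3,5)% 2/3 satisfied
Row 4: (4,1)% 2/2 satisfied · (4,2)% 4/5 satisfied · (4,3)@ 0/6 not · (4,4)% 5/6 satisfied
Row 5: (5,1)% 3/4 satisfied · (5,3)% 3/6 satisfied · (5,4)% 2/4 satisfied
Row 6: (6,1)% 2/4 satisfied · (6,2)@ 2/6 not · (6,3)@ 3/5 satisfied
Row 7: (7,1)% 1/3 not · (7,2)@ 2/4 satisfied · (7,4)@ 1/1 satisfied

(1,1), (1,3), (2,5), (4,3), (6,2), (7,1)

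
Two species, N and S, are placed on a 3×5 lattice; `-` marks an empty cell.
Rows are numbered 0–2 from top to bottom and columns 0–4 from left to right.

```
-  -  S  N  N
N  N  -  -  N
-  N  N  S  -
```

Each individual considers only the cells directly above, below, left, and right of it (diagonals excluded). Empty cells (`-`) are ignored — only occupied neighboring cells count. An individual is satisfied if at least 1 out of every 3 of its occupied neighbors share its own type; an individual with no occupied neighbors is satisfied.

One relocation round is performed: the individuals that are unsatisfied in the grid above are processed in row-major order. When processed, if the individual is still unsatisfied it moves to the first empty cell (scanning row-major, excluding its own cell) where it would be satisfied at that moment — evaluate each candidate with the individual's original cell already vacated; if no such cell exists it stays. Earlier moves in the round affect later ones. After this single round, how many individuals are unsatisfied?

Initially unsatisfied (in order): (0,2), (2,3).
  (0,2) → (1,3).
  (2,3): now satisfied by earlier moves; stays.
Resulting grid:
- - - N N
N N - S N
- N N S -
All satisfied now.

0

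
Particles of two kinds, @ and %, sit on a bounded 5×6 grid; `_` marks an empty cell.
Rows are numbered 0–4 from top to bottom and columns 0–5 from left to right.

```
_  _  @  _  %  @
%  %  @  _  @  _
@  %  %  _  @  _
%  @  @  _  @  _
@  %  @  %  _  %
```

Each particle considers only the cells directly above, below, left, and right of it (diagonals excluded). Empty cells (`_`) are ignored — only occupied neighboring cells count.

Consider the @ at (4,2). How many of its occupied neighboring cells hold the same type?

Occupied neighbors of (4,2): (3,2)=@, (4,1)=%, (4,3)=%.
Same type (@): 1 of 3.

1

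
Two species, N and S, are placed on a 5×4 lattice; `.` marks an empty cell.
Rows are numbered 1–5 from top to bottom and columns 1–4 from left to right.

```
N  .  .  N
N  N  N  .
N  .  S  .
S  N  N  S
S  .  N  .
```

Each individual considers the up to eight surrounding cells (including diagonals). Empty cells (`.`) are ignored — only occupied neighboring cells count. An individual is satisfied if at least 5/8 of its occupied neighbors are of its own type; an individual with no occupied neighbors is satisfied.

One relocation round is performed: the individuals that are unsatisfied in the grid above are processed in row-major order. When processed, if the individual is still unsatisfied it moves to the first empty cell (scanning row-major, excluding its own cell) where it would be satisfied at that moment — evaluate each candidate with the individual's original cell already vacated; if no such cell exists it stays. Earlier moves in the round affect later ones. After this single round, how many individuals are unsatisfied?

2

Initially unsatisfied (in order): (3,3), (4,1), (4,2), (4,3), (4,4), (5,1).
  (3,3): no empty cell satisfies it; stays.
  (4,1): no empty cell satisfies it; stays.
  (4,2) → (1,2).
  (4,3) → (1,3).
  (4,4) → (5,2).
  (5,1): now satisfied by earlier moves; stays.
Resulting grid:
N N N N
N N N .
N . S .
S . . .
S S N .
Unsatisfied now: (3,3), (5,3).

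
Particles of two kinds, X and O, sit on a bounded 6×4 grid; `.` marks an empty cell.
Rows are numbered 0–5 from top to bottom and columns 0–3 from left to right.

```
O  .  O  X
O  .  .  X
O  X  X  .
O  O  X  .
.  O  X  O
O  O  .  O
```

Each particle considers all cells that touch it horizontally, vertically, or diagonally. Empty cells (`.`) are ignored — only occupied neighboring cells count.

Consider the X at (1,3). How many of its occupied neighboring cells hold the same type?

Occupied neighbors of (1,3): (0,2)=O, (0,3)=X, (2,2)=X.
Same type (X): 2 of 3.

2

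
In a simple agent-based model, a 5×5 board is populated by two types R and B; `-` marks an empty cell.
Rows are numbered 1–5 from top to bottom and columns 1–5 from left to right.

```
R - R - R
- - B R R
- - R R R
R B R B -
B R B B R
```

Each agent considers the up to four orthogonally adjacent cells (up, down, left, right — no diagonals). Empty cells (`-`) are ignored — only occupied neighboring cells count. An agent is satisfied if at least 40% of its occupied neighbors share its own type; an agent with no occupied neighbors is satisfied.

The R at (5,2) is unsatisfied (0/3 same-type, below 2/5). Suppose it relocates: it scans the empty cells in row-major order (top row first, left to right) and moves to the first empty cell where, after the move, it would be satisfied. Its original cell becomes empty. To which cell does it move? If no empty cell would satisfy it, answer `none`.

Vacating (5,2). Empty cells in order:
  (1,2): 2/2 same-type → satisfied — stop here.

(1,2)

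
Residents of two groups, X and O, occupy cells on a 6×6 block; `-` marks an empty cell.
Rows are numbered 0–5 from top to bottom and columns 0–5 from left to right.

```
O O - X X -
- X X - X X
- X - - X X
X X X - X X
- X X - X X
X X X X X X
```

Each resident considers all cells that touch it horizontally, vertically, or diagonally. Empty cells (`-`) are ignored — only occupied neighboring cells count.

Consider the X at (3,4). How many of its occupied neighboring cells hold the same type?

Occupied neighbors of (3,4): (2,4)=X, (2,5)=X, (3,5)=X, (4,4)=X, (4,5)=X.
Same type (X): 5 of 5.

5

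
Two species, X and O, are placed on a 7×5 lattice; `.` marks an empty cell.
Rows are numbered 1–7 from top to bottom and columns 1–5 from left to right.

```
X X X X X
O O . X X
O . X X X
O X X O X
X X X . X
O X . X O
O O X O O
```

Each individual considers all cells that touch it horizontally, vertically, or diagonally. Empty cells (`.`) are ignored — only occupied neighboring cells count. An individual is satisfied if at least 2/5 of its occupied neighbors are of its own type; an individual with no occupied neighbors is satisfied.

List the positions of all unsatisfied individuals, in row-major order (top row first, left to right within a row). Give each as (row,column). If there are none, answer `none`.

(1,1), (2,2), (4,1), (4,4)

Row 1: (1,1)X 1/3 not · (1,2)X 2/4 satisfied · (1,3)X 3/4 satisfied · (1,4)X 4/4 satisfied · (1,5)X 3/3 satisfied
Row 2: (2,1)O 2/4 satisfied · (2,2)O 2/6 not · (2,4)X 7/7 satisfied · (2,5)X 5/5 satisfied
Row 3: (3,1)O 3/4 satisfied · (3,3)X 4/6 satisfied · (3,4)X 6/7 satisfied · (3,5)X 4/5 satisfied
Row 4: (4,1)O 1/4 not · (4,2)X 5/7 satisfied · (4,3)X 5/6 satisfied · (4,4)O 0/7 not · (4,5)X 3/4 satisfied
Row 5: (5,1)X 3/5 satisfied · (5,2)X 5/7 satisfied · (5,3)X 5/6 satisfied · (5,5)X 2/4 satisfied
Row 6: (6,1)O 2/5 satisfied · (6,2)X 4/7 satisfied · (6,4)X 3/6 satisfied · (6,5)O 2/4 satisfied
Row 7: (7,1)O 2/3 satisfied · (7,2)O 2/4 satisfied · (7,3)X 2/4 satisfied · (7,4)O 2/4 satisfied · (7,5)O 2/3 satisfied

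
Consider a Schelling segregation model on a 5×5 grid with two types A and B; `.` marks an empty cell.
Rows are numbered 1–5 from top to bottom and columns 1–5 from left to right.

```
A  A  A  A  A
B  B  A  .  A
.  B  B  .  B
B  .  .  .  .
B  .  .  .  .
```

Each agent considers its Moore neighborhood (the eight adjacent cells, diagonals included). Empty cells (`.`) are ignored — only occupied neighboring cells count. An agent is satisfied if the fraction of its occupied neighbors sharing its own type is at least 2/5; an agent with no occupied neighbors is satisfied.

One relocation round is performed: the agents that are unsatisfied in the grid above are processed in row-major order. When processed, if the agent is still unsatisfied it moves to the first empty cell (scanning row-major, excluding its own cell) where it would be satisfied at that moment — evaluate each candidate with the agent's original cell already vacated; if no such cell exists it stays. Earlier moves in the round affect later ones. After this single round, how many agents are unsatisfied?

0

Initially unsatisfied (in order): (1,1), (3,5).
  (1,1) → (2,4).
  (3,5) → (1,1).
Resulting grid:
B A A A A
B B A A A
. B B . .
B . . . .
B . . . .
All satisfied now.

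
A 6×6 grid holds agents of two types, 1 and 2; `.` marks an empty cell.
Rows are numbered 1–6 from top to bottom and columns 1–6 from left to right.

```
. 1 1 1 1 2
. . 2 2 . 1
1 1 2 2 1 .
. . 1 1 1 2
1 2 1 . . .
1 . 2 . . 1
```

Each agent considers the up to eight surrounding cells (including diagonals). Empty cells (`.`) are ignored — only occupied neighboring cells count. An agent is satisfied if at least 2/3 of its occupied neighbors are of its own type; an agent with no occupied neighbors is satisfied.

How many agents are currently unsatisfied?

19

Row 1: (1,2)1 1/2 not · (1,3)1 2/4 not · (1,4)1 2/4 not · (1,5)1 2/4 not · (1,6)2 0/2 not
Row 2: (2,3)2 3/7 not · (2,4)2 3/7 not · (2,6)1 2/3 satisfied
Row 3: (3,1)1 1/1 satisfied · (3,2)1 2/4 not · (3,3)2 3/6 not · (3,4)2 3/7 not · (3,5)1 3/6 not
Row 4: (4,3)1 3/6 not · (4,4)1 4/6 satisfied · (4,5)1 2/4 not · (4,6)2 0/2 not
Row 5: (5,1)1 1/2 not · (5,2)2 1/5 not · (5,3)1 2/4 not
Row 6: (6,1)1 1/2 not · (6,3)2 1/2 not · (6,6)1 0/0 satisfied
Unsatisfied: (1,2), (1,3), (1,4), (1,5), (1,6), (2,3), (2,4), (3,2), (3,3), (3,4), (3,5), (4,3), (4,5), (4,6), (5,1), (5,2), (5,3), (6,1), (6,3) — 19 in total.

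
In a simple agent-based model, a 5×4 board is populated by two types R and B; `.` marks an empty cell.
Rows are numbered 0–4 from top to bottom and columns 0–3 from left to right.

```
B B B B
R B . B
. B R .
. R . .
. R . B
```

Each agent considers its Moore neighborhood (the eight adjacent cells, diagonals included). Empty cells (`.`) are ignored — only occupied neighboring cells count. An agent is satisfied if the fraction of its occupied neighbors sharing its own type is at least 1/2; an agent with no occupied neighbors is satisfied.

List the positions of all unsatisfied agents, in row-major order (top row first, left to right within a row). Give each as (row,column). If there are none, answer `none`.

Row 0: (0,0)B 2/3 ✓ · (0,1)B 3/4 ✓ · (0,2)B 4/4 ✓ · (0,3)B 2/2 ✓
Row 1: (1,0)R 0/4 ✗ · (1,1)B 4/6 ✓ · (1,3)B 2/3 ✓
Row 2: (2,1)B 1/4 ✗ · (2,2)R 1/4 ✗
Row 3: (3,1)R 2/3 ✓
Row 4: (4,1)R 1/1 ✓ · (4,3)B 0/0 ✓

(1,0), (2,1), (2,2)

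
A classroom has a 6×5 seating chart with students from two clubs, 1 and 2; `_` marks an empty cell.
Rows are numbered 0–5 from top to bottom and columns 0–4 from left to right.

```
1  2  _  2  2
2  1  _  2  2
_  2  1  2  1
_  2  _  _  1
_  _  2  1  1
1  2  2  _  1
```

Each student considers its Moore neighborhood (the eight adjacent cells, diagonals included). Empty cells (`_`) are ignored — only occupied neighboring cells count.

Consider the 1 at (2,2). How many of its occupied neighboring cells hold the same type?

1

Occupied neighbors of (2,2): (1,1)=1, (1,3)=2, (2,1)=2, (2,3)=2, (3,1)=2.
Same type (1): 1 of 5.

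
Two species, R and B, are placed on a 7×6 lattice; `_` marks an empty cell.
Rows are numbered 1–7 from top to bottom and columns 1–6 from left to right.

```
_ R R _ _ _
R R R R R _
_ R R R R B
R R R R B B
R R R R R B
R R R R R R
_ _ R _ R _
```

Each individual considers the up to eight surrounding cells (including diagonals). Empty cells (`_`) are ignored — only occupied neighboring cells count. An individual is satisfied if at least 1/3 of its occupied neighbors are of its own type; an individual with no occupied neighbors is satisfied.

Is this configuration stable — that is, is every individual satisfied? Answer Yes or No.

Yes

(1,2)R 4/4 ✓
(1,3)R 4/4 ✓
(2,1)R 3/3 ✓
(2,2)R 6/6 ✓
(2,3)R 7/7 ✓
(2,4)R 6/6 ✓
(2,5)R 3/4 ✓
(3,2)R 7/7 ✓
(3,3)R 8/8 ✓
(3,4)R 7/8 ✓
(3,5)R 4/7 ✓
(3,6)B 2/4 ✓
(4,1)R 4/4 ✓
(4,2)R 7/7 ✓
(4,3)R 8/8 ✓
(4,4)R 7/8 ✓
(4,5)B 3/8 ✓
(4,6)B 3/5 ✓
(5,1)R 5/5 ✓
(5,2)R 8/8 ✓
(5,3)R 8/8 ✓
(5,4)R 7/8 ✓
(5,5)R 5/8 ✓
(5,6)B 2/5 ✓
(6,1)R 3/3 ✓
(6,2)R 6/6 ✓
(6,3)R 6/6 ✓
(6,4)R 7/7 ✓
(6,5)R 5/6 ✓
(6,6)R 3/4 ✓
(7,3)R 3/3 ✓
(7,5)R 3/3 ✓
All meet the threshold, so the configuration is stable.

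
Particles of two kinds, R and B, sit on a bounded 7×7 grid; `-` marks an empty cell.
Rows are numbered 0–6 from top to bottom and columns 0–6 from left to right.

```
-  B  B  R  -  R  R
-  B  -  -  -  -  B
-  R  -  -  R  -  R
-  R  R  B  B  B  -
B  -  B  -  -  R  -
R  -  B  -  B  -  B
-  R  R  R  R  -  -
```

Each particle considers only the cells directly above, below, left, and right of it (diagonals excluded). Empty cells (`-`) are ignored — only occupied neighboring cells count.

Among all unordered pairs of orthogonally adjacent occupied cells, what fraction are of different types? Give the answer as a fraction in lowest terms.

Scan each occupied cell's neighbors to the right and below so each pair is counted once.
Row 0: B(0,1)–B(0,2)= B(0,1)–B(1,1)= B(0,2)–R(0,3)≠ R(0,5)–R(0,6)= R(0,6)–B(1,6)≠  → 2/5 unlike.
Row 1: B(1,1)–R(2,1)≠ B(1,6)–R(2,6)≠  → 2/2 unlike.
Row 2: R(2,1)–R(3,1)= R(2,4)–B(3,4)≠  → 1/2 unlike.
Row 3: R(3,1)–R(3,2)= R(3,2)–B(3,3)≠ R(3,2)–B(4,2)≠ B(3,3)–B(3,4)= B(3,4)–B(3,5)= B(3,5)–R(4,5)≠  → 3/6 unlike.
Row 4: B(4,0)–R(5,0)≠ B(4,2)–B(5,2)=  → 1/2 unlike.
Row 5: B(5,2)–R(6,2)≠ B(5,4)–R(6,4)≠  → 2/2 unlike.
Row 6: R(6,1)–R(6,2)= R(6,2)–R(6,3)= R(6,3)–R(6,4)=  → 0/3 unlike.
Total adjacent occupied pairs: 22; unlike-type pairs: 11.
11/22 reduces to 1/2.

1/2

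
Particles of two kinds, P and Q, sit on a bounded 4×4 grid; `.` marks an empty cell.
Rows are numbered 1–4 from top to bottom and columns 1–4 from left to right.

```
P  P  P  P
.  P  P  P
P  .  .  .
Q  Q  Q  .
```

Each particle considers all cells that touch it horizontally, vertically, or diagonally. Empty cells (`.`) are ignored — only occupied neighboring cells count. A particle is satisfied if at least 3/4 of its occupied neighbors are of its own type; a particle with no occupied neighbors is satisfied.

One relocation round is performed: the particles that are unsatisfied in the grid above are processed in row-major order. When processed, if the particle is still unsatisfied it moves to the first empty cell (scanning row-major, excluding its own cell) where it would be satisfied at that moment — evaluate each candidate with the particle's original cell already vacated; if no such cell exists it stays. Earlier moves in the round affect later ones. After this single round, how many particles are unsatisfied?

Initially unsatisfied (in order): (3,1), (4,1), (4,2).
  (3,1) → (2,1).
  (4,1): now satisfied by earlier moves; stays.
  (4,2): now satisfied by earlier moves; stays.
Resulting grid:
P P P P
P P P P
. . . .
Q Q Q .
All satisfied now.

0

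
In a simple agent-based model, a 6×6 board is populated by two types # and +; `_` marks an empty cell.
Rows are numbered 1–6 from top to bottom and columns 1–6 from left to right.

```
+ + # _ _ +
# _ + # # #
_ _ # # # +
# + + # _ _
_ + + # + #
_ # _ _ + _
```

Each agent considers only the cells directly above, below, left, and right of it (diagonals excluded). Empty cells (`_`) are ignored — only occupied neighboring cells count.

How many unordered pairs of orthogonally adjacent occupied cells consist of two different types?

15

Scan each occupied cell's neighbors to the right and below so each pair is counted once.
From row 1: 4 unlike of 5 pairs (running 4/5).
From row 2: 3 unlike of 7 pairs (running 7/12).
From row 3: 2 unlike of 5 pairs (running 9/17).
From row 4: 2 unlike of 6 pairs (running 11/23).
From row 5: 4 unlike of 6 pairs (running 15/29).
Total adjacent occupied pairs: 29; unlike-type pairs: 15.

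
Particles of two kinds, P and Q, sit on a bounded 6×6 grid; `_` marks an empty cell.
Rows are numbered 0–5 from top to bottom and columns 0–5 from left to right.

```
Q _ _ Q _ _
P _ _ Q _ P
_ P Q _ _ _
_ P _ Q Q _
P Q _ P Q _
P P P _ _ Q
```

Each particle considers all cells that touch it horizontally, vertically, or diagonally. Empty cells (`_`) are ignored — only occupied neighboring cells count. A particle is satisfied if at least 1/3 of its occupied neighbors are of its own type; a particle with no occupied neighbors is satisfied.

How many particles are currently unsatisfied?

3

Row 0: (0,0)Q 0/1 unhappy · (0,3)Q 1/1 ok
Row 1: (1,0)P 1/2 ok · (1,3)Q 2/2 ok · (1,5)P 0/0 ok
Row 2: (2,1)P 2/3 ok · (2,2)Q 2/4 ok
Row 3: (3,1)P 2/4 ok · (3,3)Q 3/4 ok · (3,4)Q 2/3 ok
Row 4: (4,0)P 3/4 ok · (4,1)Q 0/5 unhappy · (4,3)P 1/4 unhappy · (4,4)Q 3/4 ok
Row 5: (5,0)P 2/3 ok · (5,1)P 3/4 ok · (5,2)P 2/3 ok · (5,5)Q 1/1 ok
Unsatisfied: (0,0), (4,1), (4,3) — 3 in total.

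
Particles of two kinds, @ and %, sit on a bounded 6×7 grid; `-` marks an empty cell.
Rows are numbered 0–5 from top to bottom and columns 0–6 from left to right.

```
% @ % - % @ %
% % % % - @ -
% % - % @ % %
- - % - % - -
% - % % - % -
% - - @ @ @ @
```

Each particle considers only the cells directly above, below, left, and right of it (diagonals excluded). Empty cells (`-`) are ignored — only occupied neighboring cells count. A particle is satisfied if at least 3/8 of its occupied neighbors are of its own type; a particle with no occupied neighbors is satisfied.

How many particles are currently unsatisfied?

8

(0,0)% 1/2 ✓
(0,1)@ 0/3 ✗
(0,2)% 1/2 ✓
(0,4)% 0/1 ✗
(0,5)@ 1/3 ✗
(0,6)% 0/1 ✗
(1,0)% 3/3 ✓
(1,1)% 3/4 ✓
(1,2)% 3/3 ✓
(1,3)% 2/2 ✓
(1,5)@ 1/2 ✓
(2,0)% 2/2 ✓
(2,1)% 2/2 ✓
(2,3)% 1/2 ✓
(2,4)@ 0/3 ✗
(2,5)% 1/3 ✗
(2,6)% 1/1 ✓
(3,2)% 1/1 ✓
(3,4)% 0/1 ✗
(4,0)% 1/1 ✓
(4,2)% 2/2 ✓
(4,3)% 1/2 ✓
(4,5)% 0/1 ✗
(5,0)% 1/1 ✓
(5,3)@ 1/2 ✓
(5,4)@ 2/2 ✓
(5,5)@ 2/3 ✓
(5,6)@ 1/1 ✓
Unsatisfied: (0,1), (0,4), (0,5), (0,6), (2,4), (2,5), (3,4), (4,5) — 8 in total.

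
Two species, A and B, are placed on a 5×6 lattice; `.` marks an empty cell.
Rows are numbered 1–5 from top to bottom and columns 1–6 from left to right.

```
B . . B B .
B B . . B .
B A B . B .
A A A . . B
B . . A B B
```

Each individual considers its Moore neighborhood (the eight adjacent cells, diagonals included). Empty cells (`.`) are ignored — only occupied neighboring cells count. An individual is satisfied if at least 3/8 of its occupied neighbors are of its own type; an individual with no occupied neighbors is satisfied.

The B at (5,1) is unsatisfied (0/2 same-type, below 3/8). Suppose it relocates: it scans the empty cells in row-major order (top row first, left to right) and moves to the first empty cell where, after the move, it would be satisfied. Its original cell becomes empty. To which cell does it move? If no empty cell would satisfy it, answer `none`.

(1,2)

Vacating (5,1). Empty cells in order:
  (1,2): 3/3 same-type → satisfied — stop here.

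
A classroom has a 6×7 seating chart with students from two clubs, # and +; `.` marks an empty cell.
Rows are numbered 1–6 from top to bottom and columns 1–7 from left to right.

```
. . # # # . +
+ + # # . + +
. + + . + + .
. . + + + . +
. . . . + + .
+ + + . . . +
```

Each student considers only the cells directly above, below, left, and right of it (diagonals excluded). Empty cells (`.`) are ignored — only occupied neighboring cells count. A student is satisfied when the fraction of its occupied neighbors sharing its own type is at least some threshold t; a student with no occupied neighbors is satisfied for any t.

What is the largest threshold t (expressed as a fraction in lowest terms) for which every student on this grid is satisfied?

1/2

Row 1: (1,3)# 2/2 · (1,4)# 3/3 · (1,5)# 1/1 · (1,7)+ 1/1
Row 2: (2,1)+ 1/1 · (2,2)+ 2/3 · (2,3)# 2/4 · (2,4)# 2/2 · (2,6)+ 2/2 · (2,7)+ 2/2
Row 3: (3,2)+ 2/2 · (3,3)+ 2/3 · (3,5)+ 2/2 · (3,6)+ 2/2
Row 4: (4,3)+ 2/2 · (4,4)+ 2/2 · (4,5)+ 3/3 · (4,7)+ — no occupied neighbors
Row 5: (5,5)+ 2/2 · (5,6)+ 1/1
Row 6: (6,1)+ 1/1 · (6,2)+ 2/2 · (6,3)+ 1/1 · (6,7)+ — no occupied neighbors
The smallest same-type fraction is 2/4 at (2,3), which reduces to 1/2. Any threshold above that leaves this student unsatisfied.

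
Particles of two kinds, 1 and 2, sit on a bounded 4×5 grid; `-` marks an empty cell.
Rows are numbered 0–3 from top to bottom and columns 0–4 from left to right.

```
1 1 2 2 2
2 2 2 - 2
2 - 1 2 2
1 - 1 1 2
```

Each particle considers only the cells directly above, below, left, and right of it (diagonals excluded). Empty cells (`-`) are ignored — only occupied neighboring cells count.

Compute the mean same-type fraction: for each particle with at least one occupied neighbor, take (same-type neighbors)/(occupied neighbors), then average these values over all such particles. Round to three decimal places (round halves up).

Row 0: (0,0)1 1/2 · (0,1)1 1/3 · (0,2)2 2/3 · (0,3)2 2/2 · (0,4)2 2/2
Row 1: (1,0)2 2/3 · (1,1)2 2/3 · (1,2)2 2/3 · (1,4)2 2/2
Row 2: (2,0)2 1/2 · (2,2)1 1/3 · (2,3)2 1/3 · (2,4)2 3/3
Row 3: (3,0)1 0/1 · (3,2)1 2/2 · (3,3)1 1/3 · (3,4)2 1/2
Sum over 17 particles: 1/2 + 1/3 + 2/3 + 2/2 + 2/2 + 2/3 + 2/3 + 2/3 + 2/2 + 1/2 + 1/3 + 1/3 + 3/3 + 0/1 + 2/2 + 1/3 + 1/2 = 21/2; mean = 21/2 ÷ 17 = 21/34 = 0.617647… → 0.618.

0.618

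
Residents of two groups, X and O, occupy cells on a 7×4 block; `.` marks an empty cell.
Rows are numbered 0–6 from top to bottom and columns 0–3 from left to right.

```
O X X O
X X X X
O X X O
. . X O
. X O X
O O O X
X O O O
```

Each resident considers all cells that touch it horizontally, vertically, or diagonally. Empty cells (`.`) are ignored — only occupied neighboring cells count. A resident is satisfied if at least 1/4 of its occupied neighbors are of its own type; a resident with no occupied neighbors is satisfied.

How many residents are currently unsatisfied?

7

(0,0)O 0/3 ✗
(0,1)X 4/5 ✓
(0,2)X 4/5 ✓
(0,3)O 0/3 ✗
(1,0)X 3/5 ✓
(1,1)X 6/8 ✓
(1,2)X 6/8 ✓
(1,3)X 3/5 ✓
(2,0)O 0/3 ✗
(2,1)X 5/6 ✓
(2,2)X 5/7 ✓
(2,3)O 1/5 ✗
(3,2)X 4/7 ✓
(3,3)O 2/5 ✓
(4,1)X 1/5 ✗
(4,2)O 3/7 ✓
(4,3)X 2/5 ✓
(5,0)O 2/4 ✓
(5,1)O 5/7 ✓
(5,2)O 5/8 ✓
(5,3)X 1/5 ✗
(6,0)X 0/3 ✗
(6,1)O 4/5 ✓
(6,2)O 4/5 ✓
(6,3)O 2/3 ✓
Unsatisfied: (0,0), (0,3), (2,0), (2,3), (4,1), (5,3), (6,0) — 7 in total.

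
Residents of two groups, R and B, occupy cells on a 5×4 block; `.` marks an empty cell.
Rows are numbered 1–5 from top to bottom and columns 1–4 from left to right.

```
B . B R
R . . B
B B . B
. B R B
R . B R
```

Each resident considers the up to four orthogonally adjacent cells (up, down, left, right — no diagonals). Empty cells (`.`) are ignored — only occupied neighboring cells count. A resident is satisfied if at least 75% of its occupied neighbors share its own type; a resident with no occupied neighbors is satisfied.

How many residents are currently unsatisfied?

Row 1: (1,1)B 0/1 unhappy · (1,3)B 0/1 unhappy · (1,4)R 0/2 unhappy
Row 2: (2,1)R 0/2 unhappy · (2,4)B 1/2 unhappy
Row 3: (3,1)B 1/2 unhappy · (3,2)B 2/2 ok · (3,4)B 2/2 ok
Row 4: (4,2)B 1/2 unhappy · (4,3)R 0/3 unhappy · (4,4)B 1/3 unhappy
Row 5: (5,1)R 0/0 ok · (5,3)B 0/2 unhappy · (5,4)R 0/2 unhappy
Unsatisfied: (1,1), (1,3), (1,4), (2,1), (2,4), (3,1), (4,2), (4,3), (4,4), (5,3), (5,4) — 11 in total.

11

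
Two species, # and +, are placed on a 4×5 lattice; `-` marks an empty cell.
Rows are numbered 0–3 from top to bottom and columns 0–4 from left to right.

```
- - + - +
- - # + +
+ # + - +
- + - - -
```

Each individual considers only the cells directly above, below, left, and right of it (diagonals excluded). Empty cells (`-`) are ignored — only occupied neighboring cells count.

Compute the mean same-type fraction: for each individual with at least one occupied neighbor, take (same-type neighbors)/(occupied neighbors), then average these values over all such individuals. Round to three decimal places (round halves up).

Row 0: (0,2)+ 0/1 · (0,4)+ 1/1
Row 1: (1,2)# 0/3 · (1,3)+ 1/2 · (1,4)+ 3/3
Row 2: (2,0)+ 0/1 · (2,1)# 0/3 · (2,2)+ 0/2 · (2,4)+ 1/1
Row 3: (3,1)+ 0/1
Sum over 10 individuals: 0/1 + 1/1 + 0/3 + 1/2 + 3/3 + 0/1 + 0/3 + 0/2 + 1/1 + 0/1 = 7/2; mean = 7/2 ÷ 10 = 7/20 = 0.35 → 0.350.

0.350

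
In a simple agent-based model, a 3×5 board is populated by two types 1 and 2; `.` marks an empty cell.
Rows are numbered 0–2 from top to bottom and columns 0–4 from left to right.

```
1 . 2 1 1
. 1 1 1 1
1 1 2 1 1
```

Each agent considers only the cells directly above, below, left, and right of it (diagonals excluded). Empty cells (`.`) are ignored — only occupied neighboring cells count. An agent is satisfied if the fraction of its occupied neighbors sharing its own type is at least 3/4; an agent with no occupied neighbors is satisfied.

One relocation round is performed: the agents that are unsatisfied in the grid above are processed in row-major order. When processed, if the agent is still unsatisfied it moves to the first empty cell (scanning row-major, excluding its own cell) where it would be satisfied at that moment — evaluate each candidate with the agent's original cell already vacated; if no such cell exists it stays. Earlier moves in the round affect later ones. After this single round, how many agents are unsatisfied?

5

Initially unsatisfied (in order): (0,2), (0,3), (1,2), (2,1), (2,2), (2,3).
  (0,2): no empty cell satisfies it; stays.
  (0,3) → (1,0).
  (1,2): no empty cell satisfies it; stays.
  (2,1): no empty cell satisfies it; stays.
  (2,2): no empty cell satisfies it; stays.
  (2,3): no empty cell satisfies it; stays.
Resulting grid:
1 . 2 . 1
1 1 1 1 1
1 1 2 1 1
Unsatisfied now: (0,2), (1,2), (2,1), (2,2), (2,3).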